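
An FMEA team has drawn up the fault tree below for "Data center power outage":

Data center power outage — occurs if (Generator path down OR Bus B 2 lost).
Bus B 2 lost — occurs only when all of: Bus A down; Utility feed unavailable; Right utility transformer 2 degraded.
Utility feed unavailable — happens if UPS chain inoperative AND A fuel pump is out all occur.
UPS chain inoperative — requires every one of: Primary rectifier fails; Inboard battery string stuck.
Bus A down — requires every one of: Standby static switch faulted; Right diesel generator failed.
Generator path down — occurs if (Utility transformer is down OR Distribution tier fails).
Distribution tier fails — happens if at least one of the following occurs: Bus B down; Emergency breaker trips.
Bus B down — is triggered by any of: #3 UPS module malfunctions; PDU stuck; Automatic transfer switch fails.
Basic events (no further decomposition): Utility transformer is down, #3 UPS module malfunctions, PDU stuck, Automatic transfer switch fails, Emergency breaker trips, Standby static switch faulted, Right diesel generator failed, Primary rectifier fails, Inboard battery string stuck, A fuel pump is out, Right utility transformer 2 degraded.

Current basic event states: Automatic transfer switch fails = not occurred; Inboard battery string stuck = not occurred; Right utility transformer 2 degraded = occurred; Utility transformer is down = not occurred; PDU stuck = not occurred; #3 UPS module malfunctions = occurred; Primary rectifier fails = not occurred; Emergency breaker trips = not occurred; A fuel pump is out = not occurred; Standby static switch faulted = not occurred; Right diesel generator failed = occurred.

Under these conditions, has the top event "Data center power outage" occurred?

Yes

Bus B down [OR]: #3 UPS module malfunctions=occurs, PDU stuck=not, Automatic transfer switch fails=not → at least one input occurs → occurs.
Distribution tier fails [OR]: Bus B down=occurs, Emergency breaker trips=not → at least one input occurs → occurs.
Generator path down [OR]: Utility transformer is down=not, Distribution tier fails=occurs → at least one input occurs → occurs.
Bus A down [AND]: Standby static switch faulted=not, Right diesel generator failed=occurs → not all inputs occur → does not occur.
UPS chain inoperative [AND]: Primary rectifier fails=not, Inboard battery string stuck=not → not all inputs occur → does not occur.
Utility feed unavailable [AND]: UPS chain inoperative=not, A fuel pump is out=not → not all inputs occur → does not occur.
Bus B 2 lost [AND]: Bus A down=not, Utility feed unavailable=not, Right utility transformer 2 degraded=occurs → not all inputs occur → does not occur.
Data center power outage [OR]: Generator path down=occurs, Bus B 2 lost=not → at least one input occurs → occurs.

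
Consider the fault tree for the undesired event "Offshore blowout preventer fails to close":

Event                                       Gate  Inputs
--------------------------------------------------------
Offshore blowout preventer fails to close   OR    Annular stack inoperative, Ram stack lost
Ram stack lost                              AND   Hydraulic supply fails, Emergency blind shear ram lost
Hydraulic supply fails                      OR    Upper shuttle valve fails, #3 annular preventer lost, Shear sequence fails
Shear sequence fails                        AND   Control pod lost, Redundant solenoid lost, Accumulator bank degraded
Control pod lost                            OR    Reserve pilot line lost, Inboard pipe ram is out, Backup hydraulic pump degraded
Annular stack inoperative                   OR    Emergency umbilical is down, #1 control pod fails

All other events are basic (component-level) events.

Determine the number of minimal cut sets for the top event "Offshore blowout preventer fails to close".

Annular stack inoperative [OR]: union of children's cut sets → 2 cut set(s).
Control pod lost [OR]: union of children's cut sets → 3 cut set(s).
Shear sequence fails [AND]: one cut set from each child combined → 3 × 1 × 1 = 3 cut set(s).
Hydraulic supply fails [OR]: union of children's cut sets → 5 cut set(s).
Ram stack lost [AND]: one cut set from each child combined → 5 × 1 = 5 cut set(s).
Offshore blowout preventer fails to close [OR]: union of children's cut sets → 7 cut set(s).
Minimal cut sets: {Emergency umbilical is down}; {#1 control pod fails}; {Emergency blind shear ram lost, Upper shuttle valve fails}; {#3 annular preventer lost, Emergency blind shear ram lost}; {Accumulator bank degraded, Emergency blind shear ram lost, Redundant solenoid lost, Reserve pilot line lost}; {Accumulator bank degraded, Emergency blind shear ram lost, Inboard pipe ram is out, Redundant solenoid lost}; {Accumulator bank degraded, Backup hydraulic pump degraded, Emergency blind shear ram lost, Redundant solenoid lost}.

7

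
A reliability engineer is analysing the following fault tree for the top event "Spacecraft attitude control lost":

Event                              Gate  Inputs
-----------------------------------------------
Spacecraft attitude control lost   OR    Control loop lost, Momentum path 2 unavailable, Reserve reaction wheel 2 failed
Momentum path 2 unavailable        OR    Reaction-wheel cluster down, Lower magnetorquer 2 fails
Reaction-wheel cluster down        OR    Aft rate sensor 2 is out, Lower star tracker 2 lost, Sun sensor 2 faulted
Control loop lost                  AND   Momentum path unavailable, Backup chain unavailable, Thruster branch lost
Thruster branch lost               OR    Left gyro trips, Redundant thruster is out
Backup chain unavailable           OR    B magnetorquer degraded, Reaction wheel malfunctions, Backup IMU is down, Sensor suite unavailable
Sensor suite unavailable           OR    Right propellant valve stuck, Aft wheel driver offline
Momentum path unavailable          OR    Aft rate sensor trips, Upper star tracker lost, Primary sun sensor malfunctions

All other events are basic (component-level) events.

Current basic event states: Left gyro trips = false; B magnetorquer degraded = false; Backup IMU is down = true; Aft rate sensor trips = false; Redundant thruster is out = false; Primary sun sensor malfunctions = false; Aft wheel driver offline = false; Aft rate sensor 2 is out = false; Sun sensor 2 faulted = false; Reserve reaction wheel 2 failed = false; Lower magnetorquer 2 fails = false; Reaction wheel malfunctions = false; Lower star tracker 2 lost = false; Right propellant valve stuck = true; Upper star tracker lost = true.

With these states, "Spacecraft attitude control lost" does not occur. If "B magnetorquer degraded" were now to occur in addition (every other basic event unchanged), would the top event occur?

Counterfactual: set "B magnetorquer degraded" to occurred.
Momentum path unavailable [OR]: Aft rate sensor trips=not, Upper star tracker lost=occurs, Primary sun sensor malfunctions=not → at least one input occurs → occurs.
Sensor suite unavailable [OR]: Right propellant valve stuck=occurs, Aft wheel driver offline=not → at least one input occurs → occurs.
Backup chain unavailable [OR]: B magnetorquer degraded=occurs, Reaction wheel malfunctions=not, Backup IMU is down=occurs, Sensor suite unavailable=occurs → at least one input occurs → occurs.
Thruster branch lost [OR]: Left gyro trips=not, Redundant thruster is out=not → no input occurs → does not occur.
Control loop lost [AND]: Momentum path unavailable=occurs, Backup chain unavailable=occurs, Thruster branch lost=not → not all inputs occur → does not occur.
Reaction-wheel cluster down [OR]: Aft rate sensor 2 is out=not, Lower star tracker 2 lost=not, Sun sensor 2 faulted=not → no input occurs → does not occur.
Momentum path 2 unavailable [OR]: Reaction-wheel cluster down=not, Lower magnetorquer 2 fails=not → no input occurs → does not occur.
Spacecraft attitude control lost [OR]: Control loop lost=not, Momentum path 2 unavailable=not, Reserve reaction wheel 2 failed=not → no input occurs → does not occur.

No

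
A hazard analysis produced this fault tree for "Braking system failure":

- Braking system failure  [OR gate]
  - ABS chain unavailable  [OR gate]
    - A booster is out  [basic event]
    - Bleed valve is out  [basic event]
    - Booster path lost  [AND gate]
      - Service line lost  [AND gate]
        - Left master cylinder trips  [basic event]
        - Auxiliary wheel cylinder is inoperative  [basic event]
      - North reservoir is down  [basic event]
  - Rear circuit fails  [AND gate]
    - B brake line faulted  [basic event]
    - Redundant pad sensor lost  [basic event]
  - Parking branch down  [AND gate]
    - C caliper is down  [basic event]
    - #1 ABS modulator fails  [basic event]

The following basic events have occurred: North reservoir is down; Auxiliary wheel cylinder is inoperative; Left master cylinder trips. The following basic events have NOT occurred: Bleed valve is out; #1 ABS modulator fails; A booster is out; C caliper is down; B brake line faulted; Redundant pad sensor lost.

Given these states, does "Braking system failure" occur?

Service line lost [AND]: Left master cylinder trips=occurs, Auxiliary wheel cylinder is inoperative=occurs → all inputs occur → occurs.
Booster path lost [AND]: Service line lost=occurs, North reservoir is down=occurs → all inputs occur → occurs.
ABS chain unavailable [OR]: A booster is out=not, Bleed valve is out=not, Booster path lost=occurs → at least one input occurs → occurs.
Rear circuit fails [AND]: B brake line faulted=not, Redundant pad sensor lost=not → not all inputs occur → does not occur.
Parking branch down [AND]: C caliper is down=not, #1 ABS modulator fails=not → not all inputs occur → does not occur.
Braking system failure [OR]: ABS chain unavailable=occurs, Rear circuit fails=not, Parking branch down=not → at least one input occurs → occurs.

Yes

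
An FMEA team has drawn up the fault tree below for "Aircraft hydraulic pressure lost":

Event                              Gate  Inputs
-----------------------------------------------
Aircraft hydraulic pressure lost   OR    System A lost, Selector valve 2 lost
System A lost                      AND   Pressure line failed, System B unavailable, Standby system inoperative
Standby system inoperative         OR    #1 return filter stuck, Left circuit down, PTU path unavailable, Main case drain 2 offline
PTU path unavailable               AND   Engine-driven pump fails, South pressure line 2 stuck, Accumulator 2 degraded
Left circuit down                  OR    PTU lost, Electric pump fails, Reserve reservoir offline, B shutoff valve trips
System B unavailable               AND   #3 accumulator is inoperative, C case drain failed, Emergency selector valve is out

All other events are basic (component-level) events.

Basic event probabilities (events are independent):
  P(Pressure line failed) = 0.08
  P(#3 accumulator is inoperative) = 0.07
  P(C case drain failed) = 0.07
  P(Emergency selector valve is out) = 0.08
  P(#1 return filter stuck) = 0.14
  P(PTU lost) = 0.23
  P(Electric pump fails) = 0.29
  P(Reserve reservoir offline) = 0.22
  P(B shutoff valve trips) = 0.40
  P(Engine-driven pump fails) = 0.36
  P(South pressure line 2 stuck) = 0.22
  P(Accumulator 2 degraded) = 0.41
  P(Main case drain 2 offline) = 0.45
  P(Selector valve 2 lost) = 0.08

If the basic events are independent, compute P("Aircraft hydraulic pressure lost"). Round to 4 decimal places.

P(System B unavailable) [AND] = 0.07 × 0.07 × 0.08 = 0.000392
P(Left circuit down) [OR] = 1 − (1−0.23) × (1−0.29) × (1−0.22) × (1−0.40) = 0.744144
P(PTU path unavailable) [AND] = 0.36 × 0.22 × 0.41 = 0.032472
P(Standby system inoperative) [OR] = 1 − (1−0.14) × (1−0.744144) × (1−0.032472) × (1−0.45) = 0.882910
P(System A lost) [AND] = 0.08 × 0.000392 × 0.882910 = 0.000028
P(Aircraft hydraulic pressure lost) [OR] = 1 − (1−0.000028) × (1−0.08) = 0.080026
Rounded to 4 decimal places: P(Aircraft hydraulic pressure lost) ≈ 0.0800.

0.0800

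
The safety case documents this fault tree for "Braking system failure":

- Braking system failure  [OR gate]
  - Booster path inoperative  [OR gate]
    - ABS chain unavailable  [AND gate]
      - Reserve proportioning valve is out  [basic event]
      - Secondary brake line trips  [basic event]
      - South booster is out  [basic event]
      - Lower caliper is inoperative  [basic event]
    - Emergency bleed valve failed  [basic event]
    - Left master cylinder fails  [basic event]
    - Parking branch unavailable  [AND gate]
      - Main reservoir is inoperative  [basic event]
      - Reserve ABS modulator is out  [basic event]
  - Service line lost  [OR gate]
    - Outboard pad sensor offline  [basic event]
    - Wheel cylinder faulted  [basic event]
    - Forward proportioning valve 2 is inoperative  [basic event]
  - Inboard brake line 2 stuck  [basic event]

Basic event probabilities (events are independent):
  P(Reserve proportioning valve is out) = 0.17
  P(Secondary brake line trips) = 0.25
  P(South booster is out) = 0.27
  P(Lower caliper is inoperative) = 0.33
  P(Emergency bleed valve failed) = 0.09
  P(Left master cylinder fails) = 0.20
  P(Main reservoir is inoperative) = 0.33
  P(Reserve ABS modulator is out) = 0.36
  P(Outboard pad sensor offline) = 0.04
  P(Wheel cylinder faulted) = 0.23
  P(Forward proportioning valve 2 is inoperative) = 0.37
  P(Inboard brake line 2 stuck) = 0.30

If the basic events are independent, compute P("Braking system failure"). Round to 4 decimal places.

P(ABS chain unavailable) [AND] = 0.17 × 0.25 × 0.27 × 0.33 = 0.003787
P(Parking branch unavailable) [AND] = 0.33 × 0.36 = 0.118800
P(Booster path inoperative) [OR] = 1 − (1−0.003787) × (1−0.09) × (1−0.20) × (1−0.118800) = 0.360916
P(Service line lost) [OR] = 1 − (1−0.04) × (1−0.23) × (1−0.37) = 0.534304
P(Braking system failure) [OR] = 1 − (1−0.360916) × (1−0.534304) × (1−0.30) = 0.791667
Rounded to 4 decimal places: P(Braking system failure) ≈ 0.7917.

0.7917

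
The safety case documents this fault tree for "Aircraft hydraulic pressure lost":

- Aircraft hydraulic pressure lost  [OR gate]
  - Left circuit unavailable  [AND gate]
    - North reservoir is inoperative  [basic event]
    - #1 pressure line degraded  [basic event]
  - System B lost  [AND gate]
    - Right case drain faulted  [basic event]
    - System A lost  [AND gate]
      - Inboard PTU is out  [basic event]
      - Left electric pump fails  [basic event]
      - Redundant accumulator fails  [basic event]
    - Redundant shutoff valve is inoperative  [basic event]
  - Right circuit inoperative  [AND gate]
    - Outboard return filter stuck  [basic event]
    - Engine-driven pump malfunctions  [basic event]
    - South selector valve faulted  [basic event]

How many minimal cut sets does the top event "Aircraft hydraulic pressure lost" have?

Left circuit unavailable [AND]: one cut set from each child combined → 1 × 1 = 1 cut set(s).
System A lost [AND]: one cut set from each child combined → 1 × 1 × 1 = 1 cut set(s).
System B lost [AND]: one cut set from each child combined → 1 × 1 × 1 = 1 cut set(s).
Right circuit inoperative [AND]: one cut set from each child combined → 1 × 1 × 1 = 1 cut set(s).
Aircraft hydraulic pressure lost [OR]: union of children's cut sets → 3 cut set(s).
Minimal cut sets: {#1 pressure line degraded, North reservoir is inoperative}; {Inboard PTU is out, Left electric pump fails, Redundant accumulator fails, Redundant shutoff valve is inoperative, Right case drain faulted}; {Engine-driven pump malfunctions, Outboard return filter stuck, South selector valve faulted}.

3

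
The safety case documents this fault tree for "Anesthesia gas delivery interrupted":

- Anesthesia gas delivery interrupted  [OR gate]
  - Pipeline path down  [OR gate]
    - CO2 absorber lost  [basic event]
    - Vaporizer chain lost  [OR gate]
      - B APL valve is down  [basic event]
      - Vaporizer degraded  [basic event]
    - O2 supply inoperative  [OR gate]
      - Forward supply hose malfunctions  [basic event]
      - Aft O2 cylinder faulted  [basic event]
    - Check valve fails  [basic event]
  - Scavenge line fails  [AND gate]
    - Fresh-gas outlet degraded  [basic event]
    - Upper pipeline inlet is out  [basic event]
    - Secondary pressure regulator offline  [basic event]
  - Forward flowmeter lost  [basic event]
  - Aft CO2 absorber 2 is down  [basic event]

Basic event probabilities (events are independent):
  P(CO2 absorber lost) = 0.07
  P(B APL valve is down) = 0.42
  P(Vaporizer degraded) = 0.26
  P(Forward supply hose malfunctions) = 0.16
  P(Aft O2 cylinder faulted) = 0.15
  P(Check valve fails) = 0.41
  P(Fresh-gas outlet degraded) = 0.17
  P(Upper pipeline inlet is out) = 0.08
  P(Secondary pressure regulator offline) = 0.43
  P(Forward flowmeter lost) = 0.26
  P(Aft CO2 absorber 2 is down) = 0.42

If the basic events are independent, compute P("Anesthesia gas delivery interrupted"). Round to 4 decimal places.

0.9283

P(Vaporizer chain lost) [OR] = 1 − (1−0.42) × (1−0.26) = 0.570800
P(O2 supply inoperative) [OR] = 1 − (1−0.16) × (1−0.15) = 0.286000
P(Pipeline path down) [OR] = 1 − (1−0.07) × (1−0.570800) × (1−0.286000) × (1−0.41) = 0.831852
P(Scavenge line fails) [AND] = 0.17 × 0.08 × 0.43 = 0.005848
P(Anesthesia gas delivery interrupted) [OR] = 1 − (1−0.831852) × (1−0.005848) × (1−0.26) × (1−0.42) = 0.928253
Rounded to 4 decimal places: P(Anesthesia gas delivery interrupted) ≈ 0.9283.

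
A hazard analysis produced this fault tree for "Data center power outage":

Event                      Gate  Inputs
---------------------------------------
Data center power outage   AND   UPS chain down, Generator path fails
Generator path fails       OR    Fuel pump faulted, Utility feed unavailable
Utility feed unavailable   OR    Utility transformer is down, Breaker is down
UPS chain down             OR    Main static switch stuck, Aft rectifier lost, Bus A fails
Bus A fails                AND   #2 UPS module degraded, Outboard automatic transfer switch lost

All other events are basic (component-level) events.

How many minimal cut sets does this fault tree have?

Bus A fails [AND]: one cut set from each child combined → 1 × 1 = 1 cut set(s).
UPS chain down [OR]: union of children's cut sets → 3 cut set(s).
Utility feed unavailable [OR]: union of children's cut sets → 2 cut set(s).
Generator path fails [OR]: union of children's cut sets → 3 cut set(s).
Data center power outage [AND]: one cut set from each child combined → 3 × 3 = 9 cut set(s).
Minimal cut sets: {Fuel pump faulted, Main static switch stuck}; {Main static switch stuck, Utility transformer is down}; {Breaker is down, Main static switch stuck}; {Aft rectifier lost, Fuel pump faulted}; {Aft rectifier lost, Utility transformer is down}; {Aft rectifier lost, Breaker is down}; {#2 UPS module degraded, Fuel pump faulted, Outboard automatic transfer switch lost}; {#2 UPS module degraded, Outboard automatic transfer switch lost, Utility transformer is down}; {#2 UPS module degraded, Breaker is down, Outboard automatic transfer switch lost}.

9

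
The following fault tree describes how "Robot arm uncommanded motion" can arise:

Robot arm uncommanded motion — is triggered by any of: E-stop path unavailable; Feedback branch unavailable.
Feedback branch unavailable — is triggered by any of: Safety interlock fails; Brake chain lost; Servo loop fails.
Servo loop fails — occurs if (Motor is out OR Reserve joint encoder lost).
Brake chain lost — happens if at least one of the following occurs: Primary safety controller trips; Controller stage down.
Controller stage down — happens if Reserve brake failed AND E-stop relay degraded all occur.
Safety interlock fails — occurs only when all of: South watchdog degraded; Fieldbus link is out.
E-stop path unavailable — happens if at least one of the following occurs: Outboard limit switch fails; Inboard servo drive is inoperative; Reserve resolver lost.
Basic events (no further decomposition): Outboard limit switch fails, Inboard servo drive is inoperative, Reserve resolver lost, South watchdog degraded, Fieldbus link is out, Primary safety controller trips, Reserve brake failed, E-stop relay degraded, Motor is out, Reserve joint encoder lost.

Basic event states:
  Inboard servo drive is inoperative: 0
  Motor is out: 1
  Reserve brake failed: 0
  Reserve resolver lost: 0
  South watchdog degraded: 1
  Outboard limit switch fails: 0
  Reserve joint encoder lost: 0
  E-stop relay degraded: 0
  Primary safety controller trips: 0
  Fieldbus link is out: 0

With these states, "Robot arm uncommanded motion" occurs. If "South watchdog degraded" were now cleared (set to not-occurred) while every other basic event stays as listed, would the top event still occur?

Counterfactual: set "South watchdog degraded" to not occurred.
E-stop path unavailable [OR]: Outboard limit switch fails=not, Inboard servo drive is inoperative=not, Reserve resolver lost=not → no input occurs → does not occur.
Safety interlock fails [AND]: South watchdog degraded=not, Fieldbus link is out=not → not all inputs occur → does not occur.
Controller stage down [AND]: Reserve brake failed=not, E-stop relay degraded=not → not all inputs occur → does not occur.
Brake chain lost [OR]: Primary safety controller trips=not, Controller stage down=not → no input occurs → does not occur.
Servo loop fails [OR]: Motor is out=occurs, Reserve joint encoder lost=not → at least one input occurs → occurs.
Feedback branch unavailable [OR]: Safety interlock fails=not, Brake chain lost=not, Servo loop fails=occurs → at least one input occurs → occurs.
Robot arm uncommanded motion [OR]: E-stop path unavailable=not, Feedback branch unavailable=occurs → at least one input occurs → occurs.

Yes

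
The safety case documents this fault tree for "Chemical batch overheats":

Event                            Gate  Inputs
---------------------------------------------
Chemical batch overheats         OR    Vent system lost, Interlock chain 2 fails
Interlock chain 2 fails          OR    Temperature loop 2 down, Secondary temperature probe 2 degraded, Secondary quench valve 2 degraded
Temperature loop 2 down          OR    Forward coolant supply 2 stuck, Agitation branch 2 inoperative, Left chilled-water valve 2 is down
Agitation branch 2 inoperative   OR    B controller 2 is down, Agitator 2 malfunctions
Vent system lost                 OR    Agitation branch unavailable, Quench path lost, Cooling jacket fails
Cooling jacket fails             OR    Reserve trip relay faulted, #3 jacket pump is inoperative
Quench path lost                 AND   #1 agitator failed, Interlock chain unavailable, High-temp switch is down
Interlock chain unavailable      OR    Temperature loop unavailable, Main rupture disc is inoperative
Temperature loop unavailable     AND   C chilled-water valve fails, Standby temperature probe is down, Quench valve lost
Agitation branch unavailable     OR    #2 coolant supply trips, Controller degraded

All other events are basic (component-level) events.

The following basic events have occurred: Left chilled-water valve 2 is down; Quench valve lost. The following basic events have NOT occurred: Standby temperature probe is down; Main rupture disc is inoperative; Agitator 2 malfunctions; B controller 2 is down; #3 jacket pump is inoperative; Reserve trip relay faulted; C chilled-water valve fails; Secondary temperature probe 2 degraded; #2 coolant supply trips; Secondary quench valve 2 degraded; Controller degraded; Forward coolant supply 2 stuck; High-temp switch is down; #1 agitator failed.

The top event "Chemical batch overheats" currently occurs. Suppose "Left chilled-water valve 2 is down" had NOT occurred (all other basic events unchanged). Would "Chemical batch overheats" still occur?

Counterfactual: set "Left chilled-water valve 2 is down" to not occurred.
Agitation branch unavailable [OR]: #2 coolant supply trips=not, Controller degraded=not → no input occurs → does not occur.
Temperature loop unavailable [AND]: C chilled-water valve fails=not, Standby temperature probe is down=not, Quench valve lost=occurs → not all inputs occur → does not occur.
Interlock chain unavailable [OR]: Temperature loop unavailable=not, Main rupture disc is inoperative=not → no input occurs → does not occur.
Quench path lost [AND]: #1 agitator failed=not, Interlock chain unavailable=not, High-temp switch is down=not → not all inputs occur → does not occur.
Cooling jacket fails [OR]: Reserve trip relay faulted=not, #3 jacket pump is inoperative=not → no input occurs → does not occur.
Vent system lost [OR]: Agitation branch unavailable=not, Quench path lost=not, Cooling jacket fails=not → no input occurs → does not occur.
Agitation branch 2 inoperative [OR]: B controller 2 is down=not, Agitator 2 malfunctions=not → no input occurs → does not occur.
Temperature loop 2 down [OR]: Forward coolant supply 2 stuck=not, Agitation branch 2 inoperative=not, Left chilled-water valve 2 is down=not → no input occurs → does not occur.
Interlock chain 2 fails [OR]: Temperature loop 2 down=not, Secondary temperature probe 2 degraded=not, Secondary quench valve 2 degraded=not → no input occurs → does not occur.
Chemical batch overheats [OR]: Vent system lost=not, Interlock chain 2 fails=not → no input occurs → does not occur.

No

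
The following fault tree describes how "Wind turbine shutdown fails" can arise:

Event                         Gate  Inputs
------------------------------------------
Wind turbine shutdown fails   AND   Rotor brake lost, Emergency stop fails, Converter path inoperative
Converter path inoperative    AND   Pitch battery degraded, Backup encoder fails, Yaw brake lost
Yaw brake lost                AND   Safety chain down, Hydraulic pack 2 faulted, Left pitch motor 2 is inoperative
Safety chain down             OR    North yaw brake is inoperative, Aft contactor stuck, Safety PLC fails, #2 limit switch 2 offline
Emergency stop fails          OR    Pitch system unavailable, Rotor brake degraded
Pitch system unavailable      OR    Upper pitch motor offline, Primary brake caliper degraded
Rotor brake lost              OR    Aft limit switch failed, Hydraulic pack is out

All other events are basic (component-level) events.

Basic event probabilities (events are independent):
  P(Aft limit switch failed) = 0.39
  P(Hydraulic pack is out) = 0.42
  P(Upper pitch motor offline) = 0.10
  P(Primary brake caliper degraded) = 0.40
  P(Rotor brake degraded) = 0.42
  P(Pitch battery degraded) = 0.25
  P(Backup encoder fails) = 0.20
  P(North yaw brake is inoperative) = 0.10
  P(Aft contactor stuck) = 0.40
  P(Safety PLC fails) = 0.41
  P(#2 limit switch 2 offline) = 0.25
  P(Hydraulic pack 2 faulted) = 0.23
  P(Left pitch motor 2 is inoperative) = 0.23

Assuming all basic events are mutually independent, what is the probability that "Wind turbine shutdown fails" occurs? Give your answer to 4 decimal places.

0.0009

P(Rotor brake lost) [OR] = 1 − (1−0.39) × (1−0.42) = 0.646200
P(Pitch system unavailable) [OR] = 1 − (1−0.10) × (1−0.40) = 0.460000
P(Emergency stop fails) [OR] = 1 − (1−0.460000) × (1−0.42) = 0.686800
P(Safety chain down) [OR] = 1 − (1−0.10) × (1−0.40) × (1−0.41) × (1−0.25) = 0.761050
P(Yaw brake lost) [AND] = 0.761050 × 0.23 × 0.23 = 0.040260
P(Converter path inoperative) [AND] = 0.25 × 0.20 × 0.040260 = 0.002013
P(Wind turbine shutdown fails) [AND] = 0.646200 × 0.686800 × 0.002013 = 0.000893
Rounded to 4 decimal places: P(Wind turbine shutdown fails) ≈ 0.0009.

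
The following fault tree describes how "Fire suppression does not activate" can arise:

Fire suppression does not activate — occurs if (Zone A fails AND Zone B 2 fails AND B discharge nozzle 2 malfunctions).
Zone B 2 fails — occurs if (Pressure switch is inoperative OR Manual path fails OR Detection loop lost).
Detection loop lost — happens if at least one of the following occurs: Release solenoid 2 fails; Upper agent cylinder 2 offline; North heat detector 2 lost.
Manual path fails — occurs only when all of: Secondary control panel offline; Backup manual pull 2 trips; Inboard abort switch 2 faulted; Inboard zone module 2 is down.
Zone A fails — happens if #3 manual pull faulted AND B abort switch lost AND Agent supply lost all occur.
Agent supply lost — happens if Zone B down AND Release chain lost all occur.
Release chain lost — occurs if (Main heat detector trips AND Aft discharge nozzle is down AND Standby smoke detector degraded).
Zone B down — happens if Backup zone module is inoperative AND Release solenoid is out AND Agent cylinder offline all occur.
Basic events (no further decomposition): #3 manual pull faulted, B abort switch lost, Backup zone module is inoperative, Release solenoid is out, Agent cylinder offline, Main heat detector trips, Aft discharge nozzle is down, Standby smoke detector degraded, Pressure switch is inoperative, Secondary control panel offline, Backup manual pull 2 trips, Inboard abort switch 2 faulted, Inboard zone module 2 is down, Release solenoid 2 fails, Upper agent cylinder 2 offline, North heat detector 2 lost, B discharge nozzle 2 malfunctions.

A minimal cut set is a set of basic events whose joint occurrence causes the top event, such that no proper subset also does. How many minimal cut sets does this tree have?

5

Zone B down [AND]: one cut set from each child combined → 1 × 1 × 1 = 1 cut set(s).
Release chain lost [AND]: one cut set from each child combined → 1 × 1 × 1 = 1 cut set(s).
Agent supply lost [AND]: one cut set from each child combined → 1 × 1 = 1 cut set(s).
Zone A fails [AND]: one cut set from each child combined → 1 × 1 × 1 = 1 cut set(s).
Manual path fails [AND]: one cut set from each child combined → 1 × 1 × 1 × 1 = 1 cut set(s).
Detection loop lost [OR]: union of children's cut sets → 3 cut set(s).
Zone B 2 fails [OR]: union of children's cut sets → 5 cut set(s).
Fire suppression does not activate [AND]: one cut set from each child combined → 1 × 5 × 1 = 5 cut set(s).
Minimal cut sets: {#3 manual pull faulted, Aft discharge nozzle is down, Agent cylinder offline, B abort switch lost, B discharge nozzle 2 malfunctions, Backup zone module is inoperative, Main heat detector trips, Pressure switch is inoperative, Release solenoid is out, Standby smoke detector degraded}; {#3 manual pull faulted, Aft discharge nozzle is down, Agent cylinder offline, B abort switch lost, B discharge nozzle 2 malfunctions, Backup manual pull 2 trips, Backup zone module is inoperative, Inboard abort switch 2 faulted, Inboard zone module 2 is down, Main heat detector trips, Release solenoid is out, Secondary control panel offline, Standby smoke detector degraded}; {#3 manual pull faulted, Aft discharge nozzle is down, Agent cylinder offline, B abort switch lost, B discharge nozzle 2 malfunctions, Backup zone module is inoperative, Main heat detector trips, Release solenoid 2 fails, Release solenoid is out, Standby smoke detector degraded}; {#3 manual pull faulted, Aft discharge nozzle is down, Agent cylinder offline, B abort switch lost, B discharge nozzle 2 malfunctions, Backup zone module is inoperative, Main heat detector trips, Release solenoid is out, Standby smoke detector degraded, Upper agent cylinder 2 offline}; {#3 manual pull faulted, Aft discharge nozzle is down, Agent cylinder offline, B abort switch lost, B discharge nozzle 2 malfunctions, Backup zone module is inoperative, Main heat detector trips, North heat detector 2 lost, Release solenoid is out, Standby smoke detector degraded}.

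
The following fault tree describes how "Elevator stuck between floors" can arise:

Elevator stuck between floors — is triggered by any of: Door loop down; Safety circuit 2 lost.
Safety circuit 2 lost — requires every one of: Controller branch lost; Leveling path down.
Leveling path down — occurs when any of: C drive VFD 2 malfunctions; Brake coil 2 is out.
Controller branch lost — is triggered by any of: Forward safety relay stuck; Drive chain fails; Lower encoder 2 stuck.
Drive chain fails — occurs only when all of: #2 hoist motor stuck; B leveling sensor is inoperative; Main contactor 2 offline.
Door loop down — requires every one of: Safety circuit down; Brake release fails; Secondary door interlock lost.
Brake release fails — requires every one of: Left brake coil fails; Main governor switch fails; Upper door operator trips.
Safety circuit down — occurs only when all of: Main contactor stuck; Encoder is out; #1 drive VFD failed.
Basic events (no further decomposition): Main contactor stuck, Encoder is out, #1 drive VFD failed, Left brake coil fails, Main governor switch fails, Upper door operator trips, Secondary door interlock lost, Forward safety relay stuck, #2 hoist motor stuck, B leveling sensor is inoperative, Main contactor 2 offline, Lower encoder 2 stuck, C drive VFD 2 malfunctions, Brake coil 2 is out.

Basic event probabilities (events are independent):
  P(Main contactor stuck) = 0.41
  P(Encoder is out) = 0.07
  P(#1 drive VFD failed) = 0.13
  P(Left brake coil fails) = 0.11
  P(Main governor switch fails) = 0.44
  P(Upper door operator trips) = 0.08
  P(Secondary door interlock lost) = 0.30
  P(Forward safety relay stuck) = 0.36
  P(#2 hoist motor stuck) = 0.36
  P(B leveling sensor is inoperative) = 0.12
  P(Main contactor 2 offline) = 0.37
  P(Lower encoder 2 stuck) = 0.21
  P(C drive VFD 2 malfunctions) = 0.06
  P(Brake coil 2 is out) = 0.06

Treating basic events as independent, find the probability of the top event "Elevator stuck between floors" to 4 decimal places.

0.0585

P(Safety circuit down) [AND] = 0.41 × 0.07 × 0.13 = 0.003731
P(Brake release fails) [AND] = 0.11 × 0.44 × 0.08 = 0.003872
P(Door loop down) [AND] = 0.003731 × 0.003872 × 0.30 = 0.000004
P(Drive chain fails) [AND] = 0.36 × 0.12 × 0.37 = 0.015984
P(Controller branch lost) [OR] = 1 − (1−0.36) × (1−0.015984) × (1−0.21) = 0.502482
P(Leveling path down) [OR] = 1 − (1−0.06) × (1−0.06) = 0.116400
P(Safety circuit 2 lost) [AND] = 0.502482 × 0.116400 = 0.058489
P(Elevator stuck between floors) [OR] = 1 − (1−0.000004) × (1−0.058489) = 0.058493
Rounded to 4 decimal places: P(Elevator stuck between floors) ≈ 0.0585.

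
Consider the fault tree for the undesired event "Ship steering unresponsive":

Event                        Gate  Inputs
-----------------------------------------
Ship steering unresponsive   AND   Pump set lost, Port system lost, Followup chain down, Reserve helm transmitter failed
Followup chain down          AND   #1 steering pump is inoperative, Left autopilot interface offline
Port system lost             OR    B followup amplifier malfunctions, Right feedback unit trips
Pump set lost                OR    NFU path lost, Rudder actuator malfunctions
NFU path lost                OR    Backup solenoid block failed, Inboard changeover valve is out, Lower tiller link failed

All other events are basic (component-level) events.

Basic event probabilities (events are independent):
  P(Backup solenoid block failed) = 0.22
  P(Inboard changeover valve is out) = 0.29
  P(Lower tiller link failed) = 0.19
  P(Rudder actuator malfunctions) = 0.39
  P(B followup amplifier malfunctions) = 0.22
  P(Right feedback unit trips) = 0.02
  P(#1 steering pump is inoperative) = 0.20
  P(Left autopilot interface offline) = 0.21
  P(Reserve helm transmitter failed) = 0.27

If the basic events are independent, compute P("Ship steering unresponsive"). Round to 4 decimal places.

0.0019

P(NFU path lost) [OR] = 1 − (1−0.22) × (1−0.29) × (1−0.19) = 0.551422
P(Pump set lost) [OR] = 1 − (1−0.551422) × (1−0.39) = 0.726367
P(Port system lost) [OR] = 1 − (1−0.22) × (1−0.02) = 0.235600
P(Followup chain down) [AND] = 0.20 × 0.21 = 0.042000
P(Ship steering unresponsive) [AND] = 0.726367 × 0.235600 × 0.042000 × 0.27 = 0.001941
Rounded to 4 decimal places: P(Ship steering unresponsive) ≈ 0.0019.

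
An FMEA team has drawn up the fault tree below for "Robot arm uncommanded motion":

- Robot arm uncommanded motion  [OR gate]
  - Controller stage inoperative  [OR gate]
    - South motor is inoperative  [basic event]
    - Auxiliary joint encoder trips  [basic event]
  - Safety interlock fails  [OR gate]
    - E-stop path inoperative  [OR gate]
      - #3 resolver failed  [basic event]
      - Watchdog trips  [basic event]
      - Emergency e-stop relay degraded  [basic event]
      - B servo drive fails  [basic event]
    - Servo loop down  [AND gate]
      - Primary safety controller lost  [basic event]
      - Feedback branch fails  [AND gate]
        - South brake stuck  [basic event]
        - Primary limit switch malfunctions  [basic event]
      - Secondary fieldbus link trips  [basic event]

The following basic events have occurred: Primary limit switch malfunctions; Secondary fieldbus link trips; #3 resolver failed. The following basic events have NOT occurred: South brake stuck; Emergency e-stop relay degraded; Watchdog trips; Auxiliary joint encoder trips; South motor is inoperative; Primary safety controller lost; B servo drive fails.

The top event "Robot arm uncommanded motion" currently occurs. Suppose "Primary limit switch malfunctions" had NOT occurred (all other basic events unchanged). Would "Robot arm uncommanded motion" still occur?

Counterfactual: set "Primary limit switch malfunctions" to not occurred.
Controller stage inoperative [OR]: South motor is inoperative=not, Auxiliary joint encoder trips=not → no input occurs → does not occur.
E-stop path inoperative [OR]: #3 resolver failed=occurs, Watchdog trips=not, Emergency e-stop relay degraded=not, B servo drive fails=not → at least one input occurs → occurs.
Feedback branch fails [AND]: South brake stuck=not, Primary limit switch malfunctions=not → not all inputs occur → does not occur.
Servo loop down [AND]: Primary safety controller lost=not, Feedback branch fails=not, Secondary fieldbus link trips=occurs → not all inputs occur → does not occur.
Safety interlock fails [OR]: E-stop path inoperative=occurs, Servo loop down=not → at least one input occurs → occurs.
Robot arm uncommanded motion [OR]: Controller stage inoperative=not, Safety interlock fails=occurs → at least one input occurs → occurs.

Yes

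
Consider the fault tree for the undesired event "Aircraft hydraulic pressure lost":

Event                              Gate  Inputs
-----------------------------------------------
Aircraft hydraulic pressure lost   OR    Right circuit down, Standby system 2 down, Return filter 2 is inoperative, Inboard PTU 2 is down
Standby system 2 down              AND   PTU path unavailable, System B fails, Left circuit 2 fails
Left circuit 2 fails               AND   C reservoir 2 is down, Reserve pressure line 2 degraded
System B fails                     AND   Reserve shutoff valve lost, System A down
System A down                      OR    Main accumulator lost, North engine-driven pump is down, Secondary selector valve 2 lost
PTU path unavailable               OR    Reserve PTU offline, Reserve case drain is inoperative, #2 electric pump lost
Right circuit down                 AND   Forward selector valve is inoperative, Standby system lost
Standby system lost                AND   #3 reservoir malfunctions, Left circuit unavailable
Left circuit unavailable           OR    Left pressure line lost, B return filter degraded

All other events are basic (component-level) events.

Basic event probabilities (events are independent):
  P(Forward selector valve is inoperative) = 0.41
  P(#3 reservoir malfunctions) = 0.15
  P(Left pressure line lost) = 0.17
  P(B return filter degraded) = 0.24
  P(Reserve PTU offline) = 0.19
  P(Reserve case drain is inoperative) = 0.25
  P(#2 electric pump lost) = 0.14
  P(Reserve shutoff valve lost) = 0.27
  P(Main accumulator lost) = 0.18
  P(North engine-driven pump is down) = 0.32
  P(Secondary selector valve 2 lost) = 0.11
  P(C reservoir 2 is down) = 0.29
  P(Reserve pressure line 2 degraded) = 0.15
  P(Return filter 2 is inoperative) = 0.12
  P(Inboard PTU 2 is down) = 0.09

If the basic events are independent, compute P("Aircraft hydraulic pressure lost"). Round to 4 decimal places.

P(Left circuit unavailable) [OR] = 1 − (1−0.17) × (1−0.24) = 0.369200
P(Standby system lost) [AND] = 0.15 × 0.369200 = 0.055380
P(Right circuit down) [AND] = 0.41 × 0.055380 = 0.022706
P(PTU path unavailable) [OR] = 1 − (1−0.19) × (1−0.25) × (1−0.14) = 0.477550
P(System A down) [OR] = 1 − (1−0.18) × (1−0.32) × (1−0.11) = 0.503736
P(System B fails) [AND] = 0.27 × 0.503736 = 0.136009
P(Left circuit 2 fails) [AND] = 0.29 × 0.15 = 0.043500
P(Standby system 2 down) [AND] = 0.477550 × 0.136009 × 0.043500 = 0.002825
P(Aircraft hydraulic pressure lost) [OR] = 1 − (1−0.022706) × (1−0.002825) × (1−0.12) × (1−0.09) = 0.219594
Rounded to 4 decimal places: P(Aircraft hydraulic pressure lost) ≈ 0.2196.

0.2196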